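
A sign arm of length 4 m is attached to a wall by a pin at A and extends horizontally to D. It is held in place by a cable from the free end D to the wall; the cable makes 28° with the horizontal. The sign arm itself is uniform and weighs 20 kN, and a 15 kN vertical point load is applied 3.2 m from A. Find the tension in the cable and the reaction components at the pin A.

ΣM about A: T·sin28°·4 − 20·2 − 15·3.2 = 0 → T = 88/(4·0.469472) = 46.8612 ≈ 46.86 kN.
ΣF_x = 0: A_x − T·cos28° = 0 → A_x = 46.8612 × 0.882948 = 41.38 kN.
ΣF_y = 0: A_y + T·sin28° − 20 − 15 = 0 → A_y = 35 − 46.8612 × 0.469472 = 13.00 kN.

T = 46.86 kN, A_x = 41.38 kN, A_y = 13.00 kN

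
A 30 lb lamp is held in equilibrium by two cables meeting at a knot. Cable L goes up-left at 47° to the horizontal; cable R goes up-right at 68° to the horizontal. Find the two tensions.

ΣF_x = 0: −T_L·cos47° + T_R·cos68° = 0 → T_R = 1.82057·T_L.
ΣF_y = 0: T_L·sin47° + T_R·sin68° = 30.
Substitute: T_L·(0.731354 + 1.82057·0.927184) = 30 → T_L = 12.40 lb.
Then T_R = 1.82057 × 12.4 = 22.58 lb.

T_L = 12.40 lb, T_R = 22.58 lb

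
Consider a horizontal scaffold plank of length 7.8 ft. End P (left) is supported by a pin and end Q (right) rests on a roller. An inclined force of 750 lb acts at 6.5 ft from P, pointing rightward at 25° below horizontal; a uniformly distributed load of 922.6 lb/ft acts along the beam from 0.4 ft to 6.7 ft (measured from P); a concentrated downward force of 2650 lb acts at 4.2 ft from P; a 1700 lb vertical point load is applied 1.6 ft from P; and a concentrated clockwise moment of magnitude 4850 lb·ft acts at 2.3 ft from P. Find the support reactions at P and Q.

P_x = -679.7 lb, P_y = 5172 lb, Q_y = 5307 lb

Resultant of the distributed load: 922.6 × 6.3 = 5812.38 lb at 3.55 ft from P.
Taking moments about P: Q_y·7.8 − 750·sin25°·6.5 − (922.6·6.3)·3.55 − 2650·4.2 − 1700·1.6 − 4850 = 0 → Q_y = 41394.2/7.8 = 5306.95 ≈ 5307 lb.
ΣF_y = 0: P_y + 5306.95 − 750·sin25° − 922.6·6.3 − 2650 − 1700 = 0 → P_y = 5172 lb.
ΣF_x = 0: P_x + 750·cos25° = 0 → P_x = -679.7 lb.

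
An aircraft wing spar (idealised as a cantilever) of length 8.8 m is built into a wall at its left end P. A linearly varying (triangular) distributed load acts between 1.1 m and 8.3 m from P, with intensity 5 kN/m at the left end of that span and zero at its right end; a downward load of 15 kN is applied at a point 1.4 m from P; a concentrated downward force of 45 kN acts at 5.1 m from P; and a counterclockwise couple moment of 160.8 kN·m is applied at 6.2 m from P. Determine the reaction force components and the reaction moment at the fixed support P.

Resultant of the triangular load: ½ × 5 × 7.2 = 18 kN, acting at 3.5 m from P (one-third of the span from the peak).
ΣF_x = 0: P_x = 0.
ΣF_y = 0: P_y − ½·5·7.2 − 15 − 45 = 0 → P_y = 78.00 kN.
ΣM about P: M_P − (½·5·7.2)·3.5 − 15·1.4 − 45·5.1 + 160.8 = 0 → M_P = 152.7 kN·m.

P_x = 0, P_y = 78.00 kN, M_P = 152.7 kN·m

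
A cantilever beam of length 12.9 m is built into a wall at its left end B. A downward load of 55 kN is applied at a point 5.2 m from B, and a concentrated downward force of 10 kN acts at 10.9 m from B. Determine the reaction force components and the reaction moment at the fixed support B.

B_x = 0, B_y = 65.00 kN, M_B = 395.0 kN·m

ΣF_x = 0: B_x = 0.
ΣF_y = 0: B_y − 55 − 10 = 0 → B_y = 65.00 kN.
ΣM about B: M_B − 55·5.2 − 10·10.9 = 0 → M_B = 395.0 kN·m.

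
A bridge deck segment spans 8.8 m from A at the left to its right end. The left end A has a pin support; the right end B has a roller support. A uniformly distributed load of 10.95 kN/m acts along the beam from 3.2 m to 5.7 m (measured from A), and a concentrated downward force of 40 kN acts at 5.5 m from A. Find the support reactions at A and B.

Resultant of the distributed load: 10.95 × 2.5 = 27.375 kN at 4.45 m from A.
Taking moments about A: B_y·8.8 − (10.95·2.5)·4.45 − 40·5.5 = 0 → B_y = 341.81875/8.8 = 38.843 ≈ 38.84 kN.
ΣF_y = 0: A_y + 38.843 − 10.95·2.5 − 40 = 0 → A_y = 28.53 kN.
ΣF_x = 0: no horizontal applied forces, so A_x = 0.

A_x = 0, A_y = 28.53 kN, B_y = 38.84 kN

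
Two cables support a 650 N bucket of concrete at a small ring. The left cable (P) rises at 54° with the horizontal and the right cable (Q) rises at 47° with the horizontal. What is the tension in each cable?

T_P = 451.6 N, T_Q = 389.2 N

ΣF_x = 0: −T_P·cos54° + T_Q·cos47° = 0 → T_Q = 0.861857·T_P.
ΣF_y = 0: T_P·sin54° + T_Q·sin47° = 650.
Substitute: T_P·(0.809017 + 0.861857·0.731354) = 650 → T_P = 451.596 ≈ 451.6 N.
Then T_Q = 0.861857 × 451.596 = 389.2 N.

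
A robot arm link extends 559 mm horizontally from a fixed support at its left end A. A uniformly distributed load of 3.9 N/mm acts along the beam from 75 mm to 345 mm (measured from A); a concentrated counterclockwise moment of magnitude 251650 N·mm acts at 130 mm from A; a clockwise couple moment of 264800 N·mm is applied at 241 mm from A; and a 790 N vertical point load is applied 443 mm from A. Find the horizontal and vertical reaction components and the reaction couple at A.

A_x = 0, A_y = 1843 N, M_A = 584200 N·mm

Resultant of the distributed load: 3.9 × 270 = 1053 N at 210 mm from A.
ΣF_x = 0: A_x = 0.
ΣF_y = 0: A_y − 3.9·270 − 790 = 0 → A_y = 1843 N.
ΣM about A: M_A − (3.9·270)·210 + 251650 − 264800 − 790·443 = 0 → M_A = 584200 N·mm.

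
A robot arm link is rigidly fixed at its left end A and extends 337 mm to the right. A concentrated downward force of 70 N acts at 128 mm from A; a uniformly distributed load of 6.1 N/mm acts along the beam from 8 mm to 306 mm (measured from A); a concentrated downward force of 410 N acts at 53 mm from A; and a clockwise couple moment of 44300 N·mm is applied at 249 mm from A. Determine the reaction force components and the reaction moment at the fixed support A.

A_x = 0, A_y = 2298 N, M_A = 360400 N·mm

Resultant of the distributed load: 6.1 × 298 = 1817.8 N at 157 mm from A.
ΣF_x = 0: A_x = 0.
ΣF_y = 0: A_y − 70 − 6.1·298 − 410 = 0 → A_y = 2298 N.
ΣM about A: M_A − 70·128 − (6.1·298)·157 − 410·53 − 44300 = 0 → M_A = 360400 N·mm.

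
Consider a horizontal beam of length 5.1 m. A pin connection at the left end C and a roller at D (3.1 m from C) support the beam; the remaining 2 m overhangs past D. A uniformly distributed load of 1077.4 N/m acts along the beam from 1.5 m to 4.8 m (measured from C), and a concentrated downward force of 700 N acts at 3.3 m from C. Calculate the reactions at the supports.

Resultant of the distributed load: 1077.4 × 3.3 = 3555.42 N at 3.15 m from C.
ΣM about C: D_y·3.1 − (1077.4·3.3)·3.15 − 700·3.3 = 0 → D_y = 13509.573/3.1 = 4357.93 ≈ 4358 N.
ΣF_y = 0: C_y + 4357.93 − 1077.4·3.3 − 700 = 0 → C_y = -102.5 N.
ΣF_x = 0: no horizontal applied forces, so C_x = 0.

C_x = 0, C_y = -102.5 N, D_y = 4358 N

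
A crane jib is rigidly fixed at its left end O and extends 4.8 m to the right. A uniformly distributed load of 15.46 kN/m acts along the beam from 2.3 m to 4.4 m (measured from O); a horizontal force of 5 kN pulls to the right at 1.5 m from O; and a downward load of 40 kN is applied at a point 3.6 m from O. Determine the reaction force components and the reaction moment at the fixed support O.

O_x = -5.000 kN, O_y = 72.47 kN, M_O = 252.8 kN·m

Resultant of the distributed load: 15.46 × 2.1 = 32.466 kN at 3.35 m from O.
ΣF_x = 0: O_x + 5 = 0 → O_x = -5.000 kN.
ΣF_y = 0: O_y − 15.46·2.1 − 40 = 0 → O_y = 72.47 kN.
ΣM about O: M_O − (15.46·2.1)·3.35 − 40·3.6 = 0 → M_O = 252.8 kN·m.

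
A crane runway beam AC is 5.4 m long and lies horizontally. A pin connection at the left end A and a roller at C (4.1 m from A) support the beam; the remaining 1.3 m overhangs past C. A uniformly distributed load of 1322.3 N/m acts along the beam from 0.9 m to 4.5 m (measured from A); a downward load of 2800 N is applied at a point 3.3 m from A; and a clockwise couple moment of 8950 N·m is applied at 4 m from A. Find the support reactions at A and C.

A_x = 0, A_y = -11.12 N, C_y = 7571 N

Resultant of the distributed load: 1322.3 × 3.6 = 4760.28 N at 2.7 m from A.
Moments about A: C_y·4.1 − (1322.3·3.6)·2.7 − 2800·3.3 − 8950 = 0 → C_y = 31042.756/4.1 = 7571.4 ≈ 7571 N.
ΣF_y = 0: A_y + 7571.4 − 1322.3·3.6 − 2800 = 0 → A_y = -11.12 N.
ΣF_x = 0: no horizontal applied forces, so A_x = 0.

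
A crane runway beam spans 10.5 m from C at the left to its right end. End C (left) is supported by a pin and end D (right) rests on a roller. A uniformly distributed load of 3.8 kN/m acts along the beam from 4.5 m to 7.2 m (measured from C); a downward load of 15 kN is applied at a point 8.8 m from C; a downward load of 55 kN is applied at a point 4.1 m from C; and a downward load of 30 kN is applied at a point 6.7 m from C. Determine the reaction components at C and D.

C_x = 0, C_y = 51.35 kN, D_y = 58.91 kN

Resultant of the distributed load: 3.8 × 2.7 = 10.26 kN at 5.85 m from C.
ΣM about C: D_y·10.5 − (3.8·2.7)·5.85 − 15·8.8 − 55·4.1 − 30·6.7 = 0 → D_y = 618.521/10.5 = 58.9068 ≈ 58.91 kN.
ΣF_y = 0: C_y + 58.9068 − 3.8·2.7 − 15 − 55 − 30 = 0 → C_y = 51.35 kN.
ΣF_x = 0: no horizontal applied forces, so C_x = 0.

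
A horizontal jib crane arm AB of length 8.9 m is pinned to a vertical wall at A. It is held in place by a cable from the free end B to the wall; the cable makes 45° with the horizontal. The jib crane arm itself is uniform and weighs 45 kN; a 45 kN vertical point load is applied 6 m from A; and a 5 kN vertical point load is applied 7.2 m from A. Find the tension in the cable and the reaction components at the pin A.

T = 80.44 kN, A_x = 56.88 kN, A_y = 38.12 kN

ΣM about A: T·sin45°·8.9 − 45·4.45 − 45·6 − 5·7.2 = 0 → T = 506.25/(8.9·0.707107) = 80.4433 ≈ 80.44 kN.
ΣF_x = 0: A_x − T·cos45° = 0 → A_x = 80.4433 × 0.707107 = 56.88 kN.
ΣF_y = 0: A_y + T·sin45° − 45 − 45 − 5 = 0 → A_y = 95 − 80.4433 × 0.707107 = 38.12 kN.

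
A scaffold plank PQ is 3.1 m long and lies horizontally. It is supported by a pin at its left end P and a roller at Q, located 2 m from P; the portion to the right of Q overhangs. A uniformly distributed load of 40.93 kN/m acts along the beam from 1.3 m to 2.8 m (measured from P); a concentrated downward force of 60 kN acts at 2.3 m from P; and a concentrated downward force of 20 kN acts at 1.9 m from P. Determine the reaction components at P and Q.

Resultant of the distributed load: 40.93 × 1.5 = 61.395 kN at 2.05 m from P.
Taking moments about P: Q_y·2 − (40.93·1.5)·2.05 − 60·2.3 − 20·1.9 = 0 → Q_y = 301.85975/2 = 150.93 ≈ 150.9 kN.
ΣF_y = 0: P_y + 150.93 − 40.93·1.5 − 60 − 20 = 0 → P_y = -9.535 kN.
ΣF_x = 0: no horizontal applied forces, so P_x = 0.

P_x = 0, P_y = -9.535 kN, Q_y = 150.9 kN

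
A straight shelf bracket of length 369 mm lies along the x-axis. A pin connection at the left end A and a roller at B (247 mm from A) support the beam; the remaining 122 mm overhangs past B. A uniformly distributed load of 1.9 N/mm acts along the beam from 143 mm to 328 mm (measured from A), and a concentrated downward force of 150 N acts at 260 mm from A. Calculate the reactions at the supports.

Resultant of the distributed load: 1.9 × 185 = 351.5 N at 235.5 mm from A.
Moments about A: B_y·247 − (1.9·185)·235.5 − 150·260 = 0 → B_y = 121778.25/247 = 493.029 ≈ 493.0 N.
ΣF_y = 0: A_y + 493.029 − 1.9·185 − 150 = 0 → A_y = 8.471 N.
ΣF_x = 0: no horizontal applied forces, so A_x = 0.

A_x = 0, A_y = 8.471 N, B_y = 493.0 N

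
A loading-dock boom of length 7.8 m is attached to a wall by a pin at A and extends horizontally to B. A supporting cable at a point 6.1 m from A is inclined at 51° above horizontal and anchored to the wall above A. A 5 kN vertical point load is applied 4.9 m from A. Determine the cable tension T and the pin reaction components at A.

ΣM about A: T·sin51°·6.1 − 5·4.9 = 0 → T = 24.5/(6.1·0.777146) = 5.16813 ≈ 5.168 kN.
ΣF_x = 0: A_x − T·cos51° = 0 → A_x = 5.16813 × 0.62932 = 3.252 kN.
ΣF_y = 0: A_y + T·sin51° − 5 = 0 → A_y = 5 − 5.16813 × 0.777146 = 0.9836 kN.

T = 5.168 kN, A_x = 3.252 kN, A_y = 0.9836 kN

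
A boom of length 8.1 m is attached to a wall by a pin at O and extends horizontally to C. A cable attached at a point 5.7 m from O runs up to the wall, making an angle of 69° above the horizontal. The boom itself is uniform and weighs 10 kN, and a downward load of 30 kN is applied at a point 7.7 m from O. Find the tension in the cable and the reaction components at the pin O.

T = 51.02 kN, O_x = 18.28 kN, O_y = -7.632 kN

ΣM about O: T·sin69°·5.7 − 10·4.05 − 30·7.7 = 0 → T = 271.5/(5.7·0.93358) = 51.0204 ≈ 51.02 kN.
ΣF_x = 0: O_x − T·cos69° = 0 → O_x = 51.0204 × 0.358368 = 18.28 kN.
ΣF_y = 0: O_y + T·sin69° − 10 − 30 = 0 → O_y = 40 − 51.0204 × 0.93358 = -7.632 kN.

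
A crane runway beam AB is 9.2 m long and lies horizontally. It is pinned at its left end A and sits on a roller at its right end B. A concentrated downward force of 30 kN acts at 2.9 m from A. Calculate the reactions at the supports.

A_x = 0, A_y = 20.54 kN, B_y = 9.457 kN

Moments about A: B_y·9.2 − 30·2.9 = 0 → B_y = 87/9.2 = 9.45652 ≈ 9.457 kN.
ΣF_y = 0: A_y + 9.45652 − 30 = 0 → A_y = 20.54 kN.
ΣF_x = 0: no horizontal applied forces, so A_x = 0.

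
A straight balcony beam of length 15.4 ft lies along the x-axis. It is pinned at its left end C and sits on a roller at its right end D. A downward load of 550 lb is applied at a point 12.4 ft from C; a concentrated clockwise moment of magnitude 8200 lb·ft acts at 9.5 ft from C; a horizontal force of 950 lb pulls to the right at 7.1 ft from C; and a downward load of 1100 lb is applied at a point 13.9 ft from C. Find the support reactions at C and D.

Moments about C: D_y·15.4 − 550·12.4 − 8200 − 1100·13.9 = 0 → D_y = 30310/15.4 = 1968.18 ≈ 1968 lb.
ΣF_y = 0: C_y + 1968.18 − 550 − 1100 = 0 → C_y = -318.2 lb.
ΣF_x = 0: C_x + 950 = 0 → C_x = -950.0 lb.

C_x = -950.0 lb, C_y = -318.2 lb, D_y = 1968 lb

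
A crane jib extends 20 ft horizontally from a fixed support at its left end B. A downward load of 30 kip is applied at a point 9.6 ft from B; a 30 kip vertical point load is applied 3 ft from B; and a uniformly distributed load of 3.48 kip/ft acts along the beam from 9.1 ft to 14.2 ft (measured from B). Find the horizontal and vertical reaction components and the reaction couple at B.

B_x = 0, B_y = 77.75 kip, M_B = 584.8 kip·ft

Resultant of the distributed load: 3.48 × 5.1 = 17.748 kip at 11.65 ft from B.
ΣF_x = 0: B_x = 0.
ΣF_y = 0: B_y − 30 − 30 − 3.48·5.1 = 0 → B_y = 77.75 kip.
ΣM about B: M_B − 30·9.6 − 30·3 − (3.48·5.1)·11.65 = 0 → M_B = 584.8 kip·ft.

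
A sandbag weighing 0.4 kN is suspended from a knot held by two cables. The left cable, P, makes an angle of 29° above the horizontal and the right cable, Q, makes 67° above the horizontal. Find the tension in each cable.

ΣF_x = 0: −T_P·cos29° + T_Q·cos67° = 0 → T_Q = 2.23842·T_P.
ΣF_y = 0: T_P·sin29° + T_Q·sin67° = 0.4.
Substitute: T_P·(0.48481 + 2.23842·0.920505) = 0.4 → T_P = 0.157153 ≈ 0.1572 kN.
Then T_Q = 2.23842 × 0.157153 = 0.3518 kN.

T_P = 0.1572 kN, T_Q = 0.3518 kN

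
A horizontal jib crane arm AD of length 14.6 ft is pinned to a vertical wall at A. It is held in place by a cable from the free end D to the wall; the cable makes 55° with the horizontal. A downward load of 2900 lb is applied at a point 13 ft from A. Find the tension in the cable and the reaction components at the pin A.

T = 3152 lb, A_x = 1808 lb, A_y = 317.8 lb

ΣM about A: T·sin55°·14.6 − 2900·13 = 0 → T = 37700/(14.6·0.819152) = 3152.27 ≈ 3152 lb.
ΣF_x = 0: A_x − T·cos55° = 0 → A_x = 3152.27 × 0.573576 = 1808 lb.
ΣF_y = 0: A_y + T·sin55° − 2900 = 0 → A_y = 2900 − 3152.27 × 0.819152 = 317.8 lb.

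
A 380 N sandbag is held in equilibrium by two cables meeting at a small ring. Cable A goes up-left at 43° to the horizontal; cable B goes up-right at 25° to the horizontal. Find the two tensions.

T_A = 371.4 N, T_B = 299.7 N

ΣF_x = 0: −T_A·cos43° + T_B·cos25° = 0 → T_B = 0.80696·T_A.
ΣF_y = 0: T_A·sin43° + T_B·sin25° = 380.
Substitute: T_A·(0.681998 + 0.80696·0.422618) = 380 → T_A = 371.444 ≈ 371.4 N.
Then T_B = 0.80696 × 371.444 = 299.7 N.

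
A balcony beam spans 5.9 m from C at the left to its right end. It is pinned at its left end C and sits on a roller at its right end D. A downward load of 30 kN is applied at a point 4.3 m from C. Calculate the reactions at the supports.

C_x = 0, C_y = 8.136 kN, D_y = 21.86 kN

Taking moments about C: D_y·5.9 − 30·4.3 = 0 → D_y = 129/5.9 = 21.8644 ≈ 21.86 kN.
ΣF_y = 0: C_y + 21.8644 − 30 = 0 → C_y = 8.136 kN.
ΣF_x = 0: no horizontal applied forces, so C_x = 0.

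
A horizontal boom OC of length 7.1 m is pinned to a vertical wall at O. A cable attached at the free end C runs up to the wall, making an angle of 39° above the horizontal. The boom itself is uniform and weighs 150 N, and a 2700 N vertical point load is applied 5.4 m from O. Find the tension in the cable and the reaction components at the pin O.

T = 3382 N, O_x = 2629 N, O_y = 721.5 N

ΣM about O: T·sin39°·7.1 − 150·3.55 − 2700·5.4 = 0 → T = 15112.5/(7.1·0.62932) = 3382.26 ≈ 3382 N.
ΣF_x = 0: O_x − T·cos39° = 0 → O_x = 3382.26 × 0.777146 = 2629 N.
ΣF_y = 0: O_y + T·sin39° − 150 − 2700 = 0 → O_y = 2850 − 3382.26 × 0.62932 = 721.5 N.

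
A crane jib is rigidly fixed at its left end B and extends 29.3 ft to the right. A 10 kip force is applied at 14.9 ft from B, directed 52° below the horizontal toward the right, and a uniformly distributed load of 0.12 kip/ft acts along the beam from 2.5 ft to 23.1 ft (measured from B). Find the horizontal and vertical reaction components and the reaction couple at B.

Resultant of the distributed load: 0.12 × 20.6 = 2.472 kip at 12.8 ft from B.
ΣF_x = 0: B_x + 10·cos52° = 0 → B_x = -6.157 kip.
ΣF_y = 0: B_y − 10·sin52° − 0.12·20.6 = 0 → B_y = 10.35 kip.
ΣM about B: M_B − 10·sin52°·14.9 − (0.12·20.6)·12.8 = 0 → M_B = 149.1 kip·ft.

B_x = -6.157 kip, B_y = 10.35 kip, M_B = 149.1 kip·ft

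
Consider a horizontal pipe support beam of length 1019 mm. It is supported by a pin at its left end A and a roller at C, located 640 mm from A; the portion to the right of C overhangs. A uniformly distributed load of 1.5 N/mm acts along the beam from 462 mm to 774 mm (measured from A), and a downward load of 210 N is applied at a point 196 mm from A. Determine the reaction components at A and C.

A_x = 0, A_y = 161.8 N, C_y = 516.2 N

Resultant of the distributed load: 1.5 × 312 = 468 N at 618 mm from A.
Moments about A: C_y·640 − (1.5·312)·618 − 210·196 = 0 → C_y = 330384/640 = 516.225 ≈ 516.2 N.
ΣF_y = 0: A_y + 516.225 − 1.5·312 − 210 = 0 → A_y = 161.8 N.
ΣF_x = 0: no horizontal applied forces, so A_x = 0.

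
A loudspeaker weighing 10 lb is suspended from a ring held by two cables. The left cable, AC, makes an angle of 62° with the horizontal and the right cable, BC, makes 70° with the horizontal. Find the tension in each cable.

T_AC = 4.602 lb, T_BC = 6.317 lb

ΣF_x = 0: −T_AC·cos62° + T_BC·cos70° = 0 → T_BC = 1.37264·T_AC.
ΣF_y = 0: T_AC·sin62° + T_BC·sin70° = 10.
Substitute: T_AC·(0.882948 + 1.37264·0.939693) = 10 → T_AC = 4.60234 ≈ 4.602 lb.
Then T_BC = 1.37264 × 4.60234 = 6.317 lb.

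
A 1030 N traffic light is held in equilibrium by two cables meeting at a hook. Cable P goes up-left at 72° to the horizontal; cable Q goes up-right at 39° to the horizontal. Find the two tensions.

T_P = 857.4 N, T_Q = 340.9 N

ΣF_x = 0: −T_P·cos72° + T_Q·cos39° = 0 → T_Q = 0.397631·T_P.
ΣF_y = 0: T_P·sin72° + T_Q·sin39° = 1030.
Substitute: T_P·(0.951057 + 0.397631·0.62932) = 1030 → T_P = 857.409 ≈ 857.4 N.
Then T_Q = 0.397631 × 857.409 = 340.9 N.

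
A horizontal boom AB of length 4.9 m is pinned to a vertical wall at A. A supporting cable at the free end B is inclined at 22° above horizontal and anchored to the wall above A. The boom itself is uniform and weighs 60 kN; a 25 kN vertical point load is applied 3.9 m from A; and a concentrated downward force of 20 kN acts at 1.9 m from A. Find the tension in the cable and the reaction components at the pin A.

T = 153.9 kN, A_x = 142.7 kN, A_y = 47.35 kN

ΣM about A: T·sin22°·4.9 − 60·2.45 − 25·3.9 − 20·1.9 = 0 → T = 282.5/(4.9·0.374607) = 153.903 ≈ 153.9 kN.
ΣF_x = 0: A_x − T·cos22° = 0 → A_x = 153.903 × 0.927184 = 142.7 kN.
ΣF_y = 0: A_y + T·sin22° − 60 − 25 − 20 = 0 → A_y = 105 − 153.903 × 0.374607 = 47.35 kN.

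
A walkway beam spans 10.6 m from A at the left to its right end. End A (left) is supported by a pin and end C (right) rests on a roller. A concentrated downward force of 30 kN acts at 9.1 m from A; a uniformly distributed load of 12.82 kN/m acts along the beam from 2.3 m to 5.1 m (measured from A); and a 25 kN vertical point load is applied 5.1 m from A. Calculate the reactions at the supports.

Resultant of the distributed load: 12.82 × 2.8 = 35.896 kN at 3.7 m from A.
ΣM about A: C_y·10.6 − 30·9.1 − (12.82·2.8)·3.7 − 25·5.1 = 0 → C_y = 533.3152/10.6 = 50.3128 ≈ 50.31 kN.
ΣF_y = 0: A_y + 50.3128 − 30 − 12.82·2.8 − 25 = 0 → A_y = 40.58 kN.
ΣF_x = 0: no horizontal applied forces, so A_x = 0.

A_x = 0, A_y = 40.58 kN, C_y = 50.31 kN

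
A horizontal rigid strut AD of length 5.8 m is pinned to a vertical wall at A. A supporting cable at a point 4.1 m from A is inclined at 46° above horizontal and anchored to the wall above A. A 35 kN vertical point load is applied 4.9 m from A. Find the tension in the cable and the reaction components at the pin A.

ΣM about A: T·sin46°·4.1 − 35·4.9 = 0 → T = 171.5/(4.1·0.71934) = 58.1495 ≈ 58.15 kN.
ΣF_x = 0: A_x − T·cos46° = 0 → A_x = 58.1495 × 0.694658 = 40.39 kN.
ΣF_y = 0: A_y + T·sin46° − 35 = 0 → A_y = 35 − 58.1495 × 0.71934 = -6.829 kN.

T = 58.15 kN, A_x = 40.39 kN, A_y = -6.829 kN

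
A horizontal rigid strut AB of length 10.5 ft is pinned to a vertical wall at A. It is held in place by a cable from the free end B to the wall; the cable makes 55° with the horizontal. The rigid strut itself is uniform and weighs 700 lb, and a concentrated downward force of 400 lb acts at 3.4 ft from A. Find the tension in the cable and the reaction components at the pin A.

T = 585.4 lb, A_x = 335.8 lb, A_y = 620.5 lb

ΣM about A: T·sin55°·10.5 − 700·5.25 − 400·3.4 = 0 → T = 5035/(10.5·0.819152) = 585.391 ≈ 585.4 lb.
ΣF_x = 0: A_x − T·cos55° = 0 → A_x = 585.391 × 0.573576 = 335.8 lb.
ΣF_y = 0: A_y + T·sin55° − 700 − 400 = 0 → A_y = 1100 − 585.391 × 0.819152 = 620.5 lb.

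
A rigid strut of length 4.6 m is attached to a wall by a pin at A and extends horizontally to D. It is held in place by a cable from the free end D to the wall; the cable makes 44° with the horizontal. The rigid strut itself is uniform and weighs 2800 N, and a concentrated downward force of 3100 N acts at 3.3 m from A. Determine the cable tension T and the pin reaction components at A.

T = 5217 N, A_x = 3753 N, A_y = 2276 N

ΣM about A: T·sin44°·4.6 − 2800·2.3 − 3100·3.3 = 0 → T = 16670/(4.6·0.694658) = 5216.83 ≈ 5217 N.
ΣF_x = 0: A_x − T·cos44° = 0 → A_x = 5216.83 × 0.71934 = 3753 N.
ΣF_y = 0: A_y + T·sin44° − 2800 − 3100 = 0 → A_y = 5900 − 5216.83 × 0.694658 = 2276 N.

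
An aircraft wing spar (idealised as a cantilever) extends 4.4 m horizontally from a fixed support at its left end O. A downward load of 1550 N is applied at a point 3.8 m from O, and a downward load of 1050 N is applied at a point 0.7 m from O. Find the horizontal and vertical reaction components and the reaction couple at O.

ΣF_x = 0: O_x = 0.
ΣF_y = 0: O_y − 1550 − 1050 = 0 → O_y = 2600 N.
ΣM about O: M_O − 1550·3.8 − 1050·0.7 = 0 → M_O = 6625 N·m.

O_x = 0, O_y = 2600 N, M_O = 6625 N·m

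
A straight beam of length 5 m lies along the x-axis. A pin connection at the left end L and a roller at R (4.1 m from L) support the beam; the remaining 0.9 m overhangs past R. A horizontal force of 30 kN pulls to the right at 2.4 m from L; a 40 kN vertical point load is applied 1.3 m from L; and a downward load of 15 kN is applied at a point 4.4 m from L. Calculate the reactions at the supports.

Moments about L: R_y·4.1 − 40·1.3 − 15·4.4 = 0 → R_y = 118/4.1 = 28.7805 ≈ 28.78 kN.
ΣF_y = 0: L_y + 28.7805 − 40 − 15 = 0 → L_y = 26.22 kN.
ΣF_x = 0: L_x + 30 = 0 → L_x = -30.00 kN.

L_x = -30.00 kN, L_y = 26.22 kN, R_y = 28.78 kN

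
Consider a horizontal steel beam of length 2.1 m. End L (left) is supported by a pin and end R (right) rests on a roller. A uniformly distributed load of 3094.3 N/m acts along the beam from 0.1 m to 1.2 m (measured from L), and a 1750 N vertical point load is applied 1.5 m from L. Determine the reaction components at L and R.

L_x = 0, L_y = 2850 N, R_y = 2304 N

Resultant of the distributed load: 3094.3 × 1.1 = 3403.73 N at 0.65 m from L.
Taking moments about L: R_y·2.1 − (3094.3·1.1)·0.65 − 1750·1.5 = 0 → R_y = 4837.4245/2.1 = 2303.54 ≈ 2304 N.
ΣF_y = 0: L_y + 2303.54 − 3094.3·1.1 − 1750 = 0 → L_y = 2850 N.
ΣF_x = 0: no horizontal applied forces, so L_x = 0.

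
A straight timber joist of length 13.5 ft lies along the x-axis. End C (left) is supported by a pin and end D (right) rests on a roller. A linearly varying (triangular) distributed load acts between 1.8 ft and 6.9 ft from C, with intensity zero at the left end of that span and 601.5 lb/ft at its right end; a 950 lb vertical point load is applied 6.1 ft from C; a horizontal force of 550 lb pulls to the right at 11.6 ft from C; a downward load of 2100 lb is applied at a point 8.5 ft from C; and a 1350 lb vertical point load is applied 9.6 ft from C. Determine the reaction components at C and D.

C_x = -550.0 lb, C_y = 2632 lb, D_y = 3302 lb

Resultant of the triangular load: ½ × 601.5 × 5.1 = 1533.825 lb, acting at 5.2 ft from C (one-third of the span from the peak).
Taking moments about C: D_y·13.5 − (½·601.5·5.1)·5.2 − 950·6.1 − 2100·8.5 − 1350·9.6 = 0 → D_y = 44580.89/13.5 = 3302.29 ≈ 3302 lb.
ΣF_y = 0: C_y + 3302.29 − ½·601.5·5.1 − 950 − 2100 − 1350 = 0 → C_y = 2632 lb.
ΣF_x = 0: C_x + 550 = 0 → C_x = -550.0 lb.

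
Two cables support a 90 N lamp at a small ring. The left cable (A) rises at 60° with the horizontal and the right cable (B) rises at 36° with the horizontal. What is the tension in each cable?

T_A = 73.21 N, T_B = 45.25 N

ΣF_x = 0: −T_A·cos60° + T_B·cos36° = 0 → T_B = 0.618034·T_A.
ΣF_y = 0: T_A·sin60° + T_B·sin36° = 90.
Substitute: T_A·(0.866025 + 0.618034·0.587785) = 90 → T_A = 73.2126 ≈ 73.21 N.
Then T_B = 0.618034 × 73.2126 = 45.25 N.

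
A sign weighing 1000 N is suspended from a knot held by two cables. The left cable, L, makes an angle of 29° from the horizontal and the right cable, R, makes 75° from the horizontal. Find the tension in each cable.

T_L = 266.7 N, T_R = 901.4 N

ΣF_x = 0: −T_L·cos29° + T_R·cos75° = 0 → T_R = 3.37927·T_L.
ΣF_y = 0: T_L·sin29° + T_R·sin75° = 1000.
Substitute: T_L·(0.48481 + 3.37927·0.965926) = 1000 → T_L = 266.742 ≈ 266.7 N.
Then T_R = 3.37927 × 266.742 = 901.4 N.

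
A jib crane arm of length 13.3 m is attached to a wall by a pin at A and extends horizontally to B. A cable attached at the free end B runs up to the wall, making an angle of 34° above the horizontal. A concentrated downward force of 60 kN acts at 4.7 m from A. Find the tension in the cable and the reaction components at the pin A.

ΣM about A: T·sin34°·13.3 − 60·4.7 = 0 → T = 282/(13.3·0.559193) = 37.9172 ≈ 37.92 kN.
ΣF_x = 0: A_x − T·cos34° = 0 → A_x = 37.9172 × 0.829038 = 31.43 kN.
ΣF_y = 0: A_y + T·sin34° − 60 = 0 → A_y = 60 − 37.9172 × 0.559193 = 38.80 kN.

T = 37.92 kN, A_x = 31.43 kN, A_y = 38.80 kN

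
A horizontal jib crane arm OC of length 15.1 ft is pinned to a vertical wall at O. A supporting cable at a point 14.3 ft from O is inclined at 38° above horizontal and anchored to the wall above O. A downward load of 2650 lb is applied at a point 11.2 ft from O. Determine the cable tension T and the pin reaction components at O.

ΣM about O: T·sin38°·14.3 − 2650·11.2 = 0 → T = 29680/(14.3·0.615661) = 3371.21 ≈ 3371 lb.
ΣF_x = 0: O_x − T·cos38° = 0 → O_x = 3371.21 × 0.788011 = 2657 lb.
ΣF_y = 0: O_y + T·sin38° − 2650 = 0 → O_y = 2650 − 3371.21 × 0.615661 = 574.5 lb.

T = 3371 lb, O_x = 2657 lb, O_y = 574.5 lb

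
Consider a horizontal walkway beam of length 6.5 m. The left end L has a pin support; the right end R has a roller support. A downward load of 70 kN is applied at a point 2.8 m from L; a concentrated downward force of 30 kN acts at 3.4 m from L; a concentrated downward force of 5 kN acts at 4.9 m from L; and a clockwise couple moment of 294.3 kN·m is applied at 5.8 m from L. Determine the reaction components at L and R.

ΣM about L: R_y·6.5 − 70·2.8 − 30·3.4 − 5·4.9 − 294.3 = 0 → R_y = 616.8/6.5 = 94.8923 ≈ 94.89 kN.
ΣF_y = 0: L_y + 94.8923 − 70 − 30 − 5 = 0 → L_y = 10.11 kN.
ΣF_x = 0: no horizontal applied forces, so L_x = 0.

L_x = 0, L_y = 10.11 kN, R_y = 94.89 kN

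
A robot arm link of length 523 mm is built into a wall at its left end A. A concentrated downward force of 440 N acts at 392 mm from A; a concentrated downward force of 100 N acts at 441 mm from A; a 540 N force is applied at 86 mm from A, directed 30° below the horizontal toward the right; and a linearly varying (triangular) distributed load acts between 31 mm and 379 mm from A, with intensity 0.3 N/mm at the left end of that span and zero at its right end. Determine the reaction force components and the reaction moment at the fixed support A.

Resultant of the triangular load: ½ × 0.3 × 348 = 52.2 N, acting at 147 mm from A (one-third of the span from the peak).
ΣF_x = 0: A_x + 540·cos30° = 0 → A_x = -467.7 N.
ΣF_y = 0: A_y − 440 − 100 − 540·sin30° − ½·0.3·348 = 0 → A_y = 862.2 N.
ΣM about A: M_A − 440·392 − 100·441 − 540·sin30°·86 − (½·0.3·348)·147 = 0 → M_A = 247500 N·mm.

A_x = -467.7 N, A_y = 862.2 N, M_A = 247500 N·mm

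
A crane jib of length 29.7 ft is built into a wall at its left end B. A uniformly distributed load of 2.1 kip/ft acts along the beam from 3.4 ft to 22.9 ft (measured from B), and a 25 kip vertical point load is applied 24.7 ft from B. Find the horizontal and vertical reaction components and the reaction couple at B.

Resultant of the distributed load: 2.1 × 19.5 = 40.95 kip at 13.15 ft from B.
ΣF_x = 0: B_x = 0.
ΣF_y = 0: B_y − 2.1·19.5 − 25 = 0 → B_y = 65.95 kip.
ΣM about B: M_B − (2.1·19.5)·13.15 − 25·24.7 = 0 → M_B = 1156 kip·ft.

B_x = 0, B_y = 65.95 kip, M_B = 1156 kip·ft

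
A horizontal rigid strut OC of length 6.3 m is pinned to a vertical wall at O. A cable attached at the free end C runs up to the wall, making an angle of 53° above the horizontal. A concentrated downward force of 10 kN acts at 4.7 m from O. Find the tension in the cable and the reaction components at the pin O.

T = 9.341 kN, O_x = 5.622 kN, O_y = 2.540 kN

ΣM about O: T·sin53°·6.3 − 10·4.7 = 0 → T = 47/(6.3·0.798636) = 9.34132 ≈ 9.341 kN.
ΣF_x = 0: O_x − T·cos53° = 0 → O_x = 9.34132 × 0.601815 = 5.622 kN.
ΣF_y = 0: O_y + T·sin53° − 10 = 0 → O_y = 10 − 9.34132 × 0.798636 = 2.540 kN.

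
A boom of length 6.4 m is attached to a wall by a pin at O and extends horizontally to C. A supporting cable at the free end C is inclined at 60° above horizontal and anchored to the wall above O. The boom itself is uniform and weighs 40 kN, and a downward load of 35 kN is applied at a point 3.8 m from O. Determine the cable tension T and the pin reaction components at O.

ΣM about O: T·sin60°·6.4 − 40·3.2 − 35·3.8 = 0 → T = 261/(6.4·0.866025) = 47.0902 ≈ 47.09 kN.
ΣF_x = 0: O_x − T·cos60° = 0 → O_x = 47.0902 × 0.5 = 23.55 kN.
ΣF_y = 0: O_y + T·sin60° − 40 − 35 = 0 → O_y = 75 − 47.0902 × 0.866025 = 34.22 kN.

T = 47.09 kN, O_x = 23.55 kN, O_y = 34.22 kN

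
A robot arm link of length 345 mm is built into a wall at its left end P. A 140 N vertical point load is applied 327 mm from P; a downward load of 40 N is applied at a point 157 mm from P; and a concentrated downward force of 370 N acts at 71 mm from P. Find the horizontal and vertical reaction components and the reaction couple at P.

P_x = 0, P_y = 550.0 N, M_P = 78330 N·mm

ΣF_x = 0: P_x = 0.
ΣF_y = 0: P_y − 140 − 40 − 370 = 0 → P_y = 550.0 N.
ΣM about P: M_P − 140·327 − 40·157 − 370·71 = 0 → M_P = 78330 N·mm.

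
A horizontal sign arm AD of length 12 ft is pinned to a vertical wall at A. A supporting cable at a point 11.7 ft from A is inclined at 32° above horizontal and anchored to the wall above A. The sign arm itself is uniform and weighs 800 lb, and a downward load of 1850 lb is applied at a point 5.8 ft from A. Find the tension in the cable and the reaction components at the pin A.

ΣM about A: T·sin32°·11.7 − 800·6 − 1850·5.8 = 0 → T = 15530/(11.7·0.529919) = 2504.82 ≈ 2505 lb.
ΣF_x = 0: A_x − T·cos32° = 0 → A_x = 2504.82 × 0.848048 = 2124 lb.
ΣF_y = 0: A_y + T·sin32° − 800 − 1850 = 0 → A_y = 2650 − 2504.82 × 0.529919 = 1323 lb.

T = 2505 lb, A_x = 2124 lb, A_y = 1323 lb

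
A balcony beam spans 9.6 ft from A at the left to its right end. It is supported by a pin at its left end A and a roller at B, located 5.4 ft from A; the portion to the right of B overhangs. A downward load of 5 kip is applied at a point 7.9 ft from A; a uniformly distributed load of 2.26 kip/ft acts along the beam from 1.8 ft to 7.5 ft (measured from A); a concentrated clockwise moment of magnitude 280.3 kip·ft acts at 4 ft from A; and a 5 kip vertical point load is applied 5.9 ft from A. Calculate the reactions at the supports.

A_x = 0, A_y = -52.90 kip, B_y = 75.78 kip

Resultant of the distributed load: 2.26 × 5.7 = 12.882 kip at 4.65 ft from A.
Moments about A: B_y·5.4 − 5·7.9 − (2.26·5.7)·4.65 − 280.3 − 5·5.9 = 0 → B_y = 409.2013/5.4 = 75.778 ≈ 75.78 kip.
ΣF_y = 0: A_y + 75.778 − 5 − 2.26·5.7 − 5 = 0 → A_y = -52.90 kip.
ΣF_x = 0: no horizontal applied forces, so A_x = 0.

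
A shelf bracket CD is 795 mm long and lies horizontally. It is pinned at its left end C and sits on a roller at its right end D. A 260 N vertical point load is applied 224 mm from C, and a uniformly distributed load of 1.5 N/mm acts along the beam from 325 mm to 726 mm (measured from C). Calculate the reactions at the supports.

Resultant of the distributed load: 1.5 × 401 = 601.5 N at 525.5 mm from C.
Moments about C: D_y·795 − 260·224 − (1.5·401)·525.5 = 0 → D_y = 374328.25/795 = 470.853 ≈ 470.9 N.
ΣF_y = 0: C_y + 470.853 − 260 − 1.5·401 = 0 → C_y = 390.6 N.
ΣF_x = 0: no horizontal applied forces, so C_x = 0.

C_x = 0, C_y = 390.6 N, D_y = 470.9 N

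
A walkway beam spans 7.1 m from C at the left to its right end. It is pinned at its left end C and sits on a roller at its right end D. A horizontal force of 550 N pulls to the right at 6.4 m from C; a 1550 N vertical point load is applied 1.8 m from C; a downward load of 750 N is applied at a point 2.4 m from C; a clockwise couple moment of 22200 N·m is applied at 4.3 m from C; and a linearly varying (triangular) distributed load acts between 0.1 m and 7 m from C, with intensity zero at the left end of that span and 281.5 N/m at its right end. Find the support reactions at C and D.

Resultant of the triangular load: ½ × 281.5 × 6.9 = 971.175 N, acting at 4.7 m from C (one-third of the span from the peak).
Taking moments about C: D_y·7.1 − 1550·1.8 − 750·2.4 − 22200 − (½·281.5·6.9)·4.7 = 0 → D_y = 31354.5225/7.1 = 4416.13 ≈ 4416 N.
ΣF_y = 0: C_y + 4416.13 − 1550 − 750 − ½·281.5·6.9 = 0 → C_y = -1145 N.
ΣF_x = 0: C_x + 550 = 0 → C_x = -550.0 N.

C_x = -550.0 N, C_y = -1145 N, D_y = 4416 N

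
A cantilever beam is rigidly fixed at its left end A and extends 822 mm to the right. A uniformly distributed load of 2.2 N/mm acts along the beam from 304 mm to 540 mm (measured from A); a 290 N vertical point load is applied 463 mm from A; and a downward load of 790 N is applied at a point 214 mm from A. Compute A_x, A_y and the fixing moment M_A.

Resultant of the distributed load: 2.2 × 236 = 519.2 N at 422 mm from A.
ΣF_x = 0: A_x = 0.
ΣF_y = 0: A_y − 2.2·236 − 290 − 790 = 0 → A_y = 1599 N.
ΣM about A: M_A − (2.2·236)·422 − 290·463 − 790·214 = 0 → M_A = 522400 N·mm.

A_x = 0, A_y = 1599 N, M_A = 522400 N·mm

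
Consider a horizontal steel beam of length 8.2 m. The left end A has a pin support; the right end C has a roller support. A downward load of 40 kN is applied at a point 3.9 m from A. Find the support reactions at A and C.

A_x = 0, A_y = 20.98 kN, C_y = 19.02 kN

Moments about A: C_y·8.2 − 40·3.9 = 0 → C_y = 156/8.2 = 19.0244 ≈ 19.02 kN.
ΣF_y = 0: A_y + 19.0244 − 40 = 0 → A_y = 20.98 kN.
ΣF_x = 0: no horizontal applied forces, so A_x = 0.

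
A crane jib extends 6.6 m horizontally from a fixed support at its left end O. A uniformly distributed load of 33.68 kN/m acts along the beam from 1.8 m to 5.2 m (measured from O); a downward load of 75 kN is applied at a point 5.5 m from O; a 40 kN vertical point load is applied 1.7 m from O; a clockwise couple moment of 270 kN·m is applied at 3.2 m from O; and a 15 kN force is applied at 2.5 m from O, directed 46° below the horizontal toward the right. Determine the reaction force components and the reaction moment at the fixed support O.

Resultant of the distributed load: 33.68 × 3.4 = 114.512 kN at 3.5 m from O.
ΣF_x = 0: O_x + 15·cos46° = 0 → O_x = -10.42 kN.
ΣF_y = 0: O_y − 33.68·3.4 − 75 − 40 − 15·sin46° = 0 → O_y = 240.3 kN.
ΣM about O: M_O − (33.68·3.4)·3.5 − 75·5.5 − 40·1.7 − 270 − 15·sin46°·2.5 = 0 → M_O = 1178 kN·m.

O_x = -10.42 kN, O_y = 240.3 kN, M_O = 1178 kN·m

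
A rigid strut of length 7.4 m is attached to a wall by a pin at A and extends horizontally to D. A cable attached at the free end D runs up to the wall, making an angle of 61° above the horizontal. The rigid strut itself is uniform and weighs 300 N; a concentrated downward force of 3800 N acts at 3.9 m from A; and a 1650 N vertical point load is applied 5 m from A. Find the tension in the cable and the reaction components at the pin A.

ΣM about A: T·sin61°·7.4 − 300·3.7 − 3800·3.9 − 1650·5 = 0 → T = 24180/(7.4·0.87462) = 3735.99 ≈ 3736 N.
ΣF_x = 0: A_x − T·cos61° = 0 → A_x = 3735.99 × 0.48481 = 1811 N.
ΣF_y = 0: A_y + T·sin61° − 300 − 3800 − 1650 = 0 → A_y = 5750 − 3735.99 × 0.87462 = 2482 N.

T = 3736 N, A_x = 1811 N, A_y = 2482 N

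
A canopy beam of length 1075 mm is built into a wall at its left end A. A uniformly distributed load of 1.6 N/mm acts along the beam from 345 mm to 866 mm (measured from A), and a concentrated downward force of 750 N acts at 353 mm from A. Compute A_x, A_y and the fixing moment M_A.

A_x = 0, A_y = 1584 N, M_A = 769500 N·mm

Resultant of the distributed load: 1.6 × 521 = 833.6 N at 605.5 mm from A.
ΣF_x = 0: A_x = 0.
ΣF_y = 0: A_y − 1.6·521 − 750 = 0 → A_y = 1584 N.
ΣM about A: M_A − (1.6·521)·605.5 − 750·353 = 0 → M_A = 769500 N·mm.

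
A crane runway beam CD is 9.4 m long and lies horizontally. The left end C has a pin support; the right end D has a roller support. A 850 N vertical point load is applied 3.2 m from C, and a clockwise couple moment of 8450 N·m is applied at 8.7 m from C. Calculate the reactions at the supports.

C_x = 0, C_y = -338.3 N, D_y = 1188 N

Taking moments about C: D_y·9.4 − 850·3.2 − 8450 = 0 → D_y = 11170/9.4 = 1188.3 ≈ 1188 N.
ΣF_y = 0: C_y + 1188.3 − 850 = 0 → C_y = -338.3 N.
ΣF_x = 0: no horizontal applied forces, so C_x = 0.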